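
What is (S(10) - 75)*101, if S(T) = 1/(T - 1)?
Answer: -68074/9 ≈ -7563.8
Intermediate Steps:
S(T) = 1/(-1 + T)
(S(10) - 75)*101 = (1/(-1 + 10) - 75)*101 = (1/9 - 75)*101 = (⅑ - 75)*101 = -674/9*101 = -68074/9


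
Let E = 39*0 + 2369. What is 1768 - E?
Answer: -601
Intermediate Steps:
E = 2369 (E = 0 + 2369 = 2369)
1768 - E = 1768 - 1*2369 = 1768 - 2369 = -601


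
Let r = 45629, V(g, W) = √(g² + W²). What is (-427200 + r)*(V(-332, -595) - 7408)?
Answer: 2826677968 - 381571*√464249 ≈ 2.5667e+9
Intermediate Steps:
V(g, W) = √(W² + g²)
(-427200 + r)*(V(-332, -595) - 7408) = (-427200 + 45629)*(√((-595)² + (-332)²) - 7408) = -381571*(√(354025 + 110224) - 7408) = -381571*(√464249 - 7408) = -381571*(-7408 + √464249) = 2826677968 - 381571*√464249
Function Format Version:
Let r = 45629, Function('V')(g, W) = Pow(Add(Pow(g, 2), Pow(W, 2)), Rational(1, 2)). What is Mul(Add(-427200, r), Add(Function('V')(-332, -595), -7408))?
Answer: Add(2826677968, Mul(-381571, Pow(464249, Rational(1, 2)))) ≈ 2.5667e+9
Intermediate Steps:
Function('V')(g, W) = Pow(Add(Pow(W, 2), Pow(g, 2)), Rational(1, 2))
Mul(Add(-427200, r), Add(Function('V')(-332, -595), -7408)) = Mul(Add(-427200, 45629), Add(Pow(Add(Pow(-595, 2), Pow(-332, 2)), Rational(1, 2)), -7408)) = Mul(-381571, Add(Pow(Add(354025, 110224), Rational(1, 2)), -7408)) = Mul(-381571, Add(Pow(464249, Rational(1, 2)), -7408)) = Mul(-381571, Add(-7408, Pow(464249, Rational(1, 2)))) = Add(2826677968, Mul(-381571, Pow(464249, Rational(1, 2))))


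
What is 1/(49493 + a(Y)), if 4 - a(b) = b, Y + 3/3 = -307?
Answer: 1/49805 ≈ 2.0078e-5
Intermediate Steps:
Y = -308 (Y = -1 - 307 = -308)
a(b) = 4 - b
1/(49493 + a(Y)) = 1/(49493 + (4 - 1*(-308))) = 1/(49493 + (4 + 308)) = 1/(49493 + 312) = 1/49805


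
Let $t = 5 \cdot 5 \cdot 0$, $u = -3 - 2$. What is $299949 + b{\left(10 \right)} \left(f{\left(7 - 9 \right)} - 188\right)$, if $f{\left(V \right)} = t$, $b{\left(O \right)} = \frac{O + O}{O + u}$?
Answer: $299197$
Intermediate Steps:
$u = -5$
$b{\left(O \right)} = \frac{2 O}{-5 + O}$ ($b{\left(O \right)} = \frac{O + O}{O - 5} = \frac{2 O}{-5 + O}$)
$t = 0$ ($t = 25 \cdot 0 = 0$)
$f{\left(V \right)} = 0$
$299949 + b{\left(10 \right)} \left(f{\left(7 - 9 \right)} - 188\right) = 299949 + 2 \cdot 10 \frac{1}{-5 + 10} \left(0 - 188\right) = 299949 + 2 \cdot 10 \cdot \frac{1}{5} \left(-188\right) = 299949 + 4 \left(-188\right) = 299949 - 752 = 299197$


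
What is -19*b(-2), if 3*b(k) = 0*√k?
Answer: 0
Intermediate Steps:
b(k) = 0 (b(k) = (0*√k)/3 = (⅓)*0 = 0)
-19*b(-2) = -19*0 = 0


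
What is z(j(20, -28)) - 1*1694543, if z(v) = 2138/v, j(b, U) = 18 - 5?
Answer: -22026921/13 ≈ -1.6944e+6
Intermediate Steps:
j(b, U) = 13
z(j(20, -28)) - 1*1694543 = 2138/13 - 1*1694543 = 2138*(1/13) - 1694543 = 2138/13 - 1694543 = -22026921/13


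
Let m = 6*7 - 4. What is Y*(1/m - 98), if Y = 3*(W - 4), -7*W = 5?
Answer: 368577/266 ≈ 1385.6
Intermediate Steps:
W = -5/7 (W = -⅐*5 = -5/7 ≈ -0.71429)
m = 38 (m = 42 - 4 = 38)
Y = -99/7 (Y = 3*(-5/7 - 4) = 3*(-33/7) = -99/7 ≈ -14.143)
Y*(1/m - 98) = -99*(1/38 - 98)/7 = -99/7*(-3723/38) = 368577/266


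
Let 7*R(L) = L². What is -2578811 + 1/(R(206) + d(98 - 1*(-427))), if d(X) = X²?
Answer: -5084927896714/1971811 ≈ -2.5788e+6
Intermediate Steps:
R(L) = L²/7
-2578811 + 1/(R(206) + d(98 - 1*(-427))) = -2578811 + 1/((⅐)*206² + (98 - 1*(-427))²) = -2578811 + 1/((⅐)*42436 + (98 + 427)²) = -2578811 + 1/(42436/7 + 525²) = -2578811 + 1/(42436/7 + 275625) = -2578811 + 1/(1971811/7) = -2578811 + 7/1971811 = -5084927896714/1971811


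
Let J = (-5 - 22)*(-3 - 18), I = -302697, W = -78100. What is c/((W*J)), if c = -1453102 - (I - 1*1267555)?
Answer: -1/378 ≈ -0.0026455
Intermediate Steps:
J = 567 (J = -27*(-21) = 567)
c = 117150 (c = -1453102 - (-302697 - 1*1267555) = -1453102 - (-302697 - 1267555) = -1453102 - 1*(-1570252) = -1453102 + 1570252 = 117150)
c/((W*J)) = 117150/((-78100*567)) = 117150/(-44282700) = 117150*(-1/44282700) = -1/378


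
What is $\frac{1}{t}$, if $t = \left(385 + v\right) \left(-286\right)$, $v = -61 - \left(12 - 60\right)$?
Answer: $- \frac{1}{106392} \approx -9.3992 \cdot 10^{-6}$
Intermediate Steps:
$v = -13$ ($v = -61 - \left(12 - 60\right) = -61 - -48 = -61 + 48 = -13$)
$t = -106392$ ($t = \left(385 - 13\right) \left(-286\right) = 372 \left(-286\right) = -106392$)
$\frac{1}{t} = \frac{1}{-106392} = - \frac{1}{106392}$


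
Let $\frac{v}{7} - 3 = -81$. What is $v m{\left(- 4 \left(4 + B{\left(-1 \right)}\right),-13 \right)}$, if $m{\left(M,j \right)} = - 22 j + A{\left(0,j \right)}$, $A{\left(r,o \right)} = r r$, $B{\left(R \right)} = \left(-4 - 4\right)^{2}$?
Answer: $-156156$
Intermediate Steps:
$B{\left(R \right)} = 64$ ($B{\left(R \right)} = \left(-8\right)^{2} = 64$)
$A{\left(r,o \right)} = r^{2}$
$v = -546$ ($v = 21 + 7 \left(-81\right) = 21 - 567 = -546$)
$m{\left(M,j \right)} = - 22 j$ ($m{\left(M,j \right)} = - 22 j + 0^{2} = - 22 j + 0 = - 22 j$)
$v m{\left(- 4 \left(4 + B{\left(-1 \right)}\right),-13 \right)} = - 546 \left(\left(-22\right) \left(-13\right)\right) = \left(-546\right) 286 = -156156$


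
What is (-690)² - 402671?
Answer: 73429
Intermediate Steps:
(-690)² - 402671 = 476100 - 402671 = 73429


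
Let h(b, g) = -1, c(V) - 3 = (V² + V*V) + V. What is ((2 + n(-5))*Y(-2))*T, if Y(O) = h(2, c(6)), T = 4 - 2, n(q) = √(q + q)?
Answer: -4 - 2*I*√10 ≈ -4.0 - 6.3246*I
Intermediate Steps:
n(q) = √2*√q (n(q) = √(2*q) = √2*√q)
c(V) = 3 + V + 2*V² (c(V) = 3 + ((V² + V*V) + V) = 3 + ((V² + V²) + V) = 3 + (2*V² + V) = 3 + (V + 2*V²) = 3 + V + 2*V²)
T = 2
Y(O) = -1
((2 + n(-5))*Y(-2))*T = ((2 + √2*√(-5))*(-1))*2 = ((2 + √2*(I*√5))*(-1))*2 = ((2 + I*√10)*(-1))*2 = (-2 - I*√10)*2 = -4 - 2*I*√10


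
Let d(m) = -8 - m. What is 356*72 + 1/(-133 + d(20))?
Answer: 4126751/161 ≈ 25632.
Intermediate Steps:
356*72 + 1/(-133 + d(20)) = 356*72 + 1/(-133 + (-8 - 1*20)) = 25632 + 1/(-133 + (-8 - 20)) = 25632 + 1/(-133 - 28) = 25632 + 1/(-161) = 25632 - 1/161 = 4126751/161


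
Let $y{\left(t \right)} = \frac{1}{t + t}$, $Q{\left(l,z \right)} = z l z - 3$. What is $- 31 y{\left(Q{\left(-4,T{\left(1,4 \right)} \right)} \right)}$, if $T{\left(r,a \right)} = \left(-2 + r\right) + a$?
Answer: $\frac{31}{78} \approx 0.39744$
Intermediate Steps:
$T{\left(r,a \right)} = -2 + a + r$
$Q{\left(l,z \right)} = -3 + l z^{2}$ ($Q{\left(l,z \right)} = l z z - 3 = l z^{2} - 3 = -3 + l z^{2}$)
$y{\left(t \right)} = \frac{1}{2 t}$
$- 31 y{\left(Q{\left(-4,T{\left(1,4 \right)} \right)} \right)} = - 31 \frac{1}{2 \left(-3 - 4 \left(-2 + 4 + 1\right)^{2}\right)} = - 31 \frac{1}{2 \left(-3 - 4 \cdot 3^{2}\right)} = - 31 \frac{1}{2 \left(-3 - 36\right)} = - 31 \frac{1}{2 \left(-39\right)} = - 31 \cdot \frac{1}{2} \left(- \frac{1}{39}\right) = \left(-31\right) \left(- \frac{1}{78}\right) = \frac{31}{78}$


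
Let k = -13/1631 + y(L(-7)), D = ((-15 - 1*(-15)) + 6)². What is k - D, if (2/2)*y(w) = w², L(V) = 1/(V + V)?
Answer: -1644179/45668 ≈ -36.003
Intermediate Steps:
L(V) = 1/(2*V)
D = 36 (D = ((-15 + 15) + 6)² = (0 + 6)² = 6² = 36)
y(w) = w²
k = -131/45668 (k = -13/1631 + ((½)/(-7))² = -13*1/1631 + ((½)*(-⅐))² = -13/1631 + (-1/14)² = -13/1631 + 1/196 = -131/45668 ≈ -0.0028685)
k - D = -131/45668 - 1*36 = -131/45668 - 36 = -1644179/45668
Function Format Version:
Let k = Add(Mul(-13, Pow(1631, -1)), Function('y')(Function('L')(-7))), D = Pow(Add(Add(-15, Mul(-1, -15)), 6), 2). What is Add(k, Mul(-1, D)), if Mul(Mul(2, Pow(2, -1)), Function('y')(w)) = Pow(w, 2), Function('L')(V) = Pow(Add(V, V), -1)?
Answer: Rational(-1644179, 45668) ≈ -36.003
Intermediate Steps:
Function('L')(V) = Mul(Rational(1, 2), Pow(V, -1)) (Function('L')(V) = Pow(Mul(2, V), -1) = Mul(Rational(1, 2), Pow(V, -1)))
D = 36 (D = Pow(Add(Add(-15, 15), 6), 2) = Pow(Add(0, 6), 2) = Pow(6, 2) = 36)
Function('y')(w) = Pow(w, 2)
k = Rational(-131, 45668) (k = Add(Mul(-13, Pow(1631, -1)), Pow(Mul(Rational(1, 2), Pow(-7, -1)), 2)) = Add(Mul(-13, Rational(1, 1631)), Pow(Mul(Rational(1, 2), Rational(-1, 7)), 2)) = Add(Rational(-13, 1631), Pow(Rational(-1, 14), 2)) = Add(Rational(-13, 1631), Rational(1, 196)) = Rational(-131, 45668) ≈ -0.0028685)
Add(k, Mul(-1, D)) = Add(Rational(-131, 45668), Mul(-1, 36)) = Add(Rational(-131, 45668), -36) = Rational(-1644179, 45668)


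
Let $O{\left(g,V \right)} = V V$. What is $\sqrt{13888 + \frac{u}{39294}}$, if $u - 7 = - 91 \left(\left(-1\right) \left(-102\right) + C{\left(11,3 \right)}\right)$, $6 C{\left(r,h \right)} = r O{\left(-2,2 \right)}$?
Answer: $\frac{\sqrt{21442937365122}}{39294} \approx 117.85$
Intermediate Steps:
$O{\left(g,V \right)} = V^{2}$
$C{\left(r,h \right)} = \frac{2 r}{3}$ ($C{\left(r,h \right)} = \frac{r 2^{2}}{6} = \frac{r 4}{6} = \frac{4 r}{6} = \frac{2 r}{3}$)
$u = - \frac{29827}{3}$ ($u = 7 - 91 \left(\left(-1\right) \left(-102\right) + \frac{2}{3} \cdot 11\right) = 7 - 91 \left(102 + \frac{22}{3}\right) = 7 - \frac{29848}{3} = - \frac{29827}{3} \approx -9942.3$)
$\sqrt{13888 + \frac{u}{39294}} = \sqrt{13888 - \frac{29827}{3 \cdot 39294}} = \sqrt{13888 - \frac{29827}{117882}} = \sqrt{\frac{1637115389}{117882}} = \frac{\sqrt{21442937365122}}{39294}$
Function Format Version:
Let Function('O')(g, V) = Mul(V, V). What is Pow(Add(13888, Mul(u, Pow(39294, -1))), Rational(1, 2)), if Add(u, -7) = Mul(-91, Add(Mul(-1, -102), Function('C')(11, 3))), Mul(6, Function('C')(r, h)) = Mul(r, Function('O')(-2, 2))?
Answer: Mul(Rational(1, 39294), Pow(21442937365122, Rational(1, 2))) ≈ 117.85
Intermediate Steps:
Function('O')(g, V) = Pow(V, 2)
Function('C')(r, h) = Mul(Rational(2, 3), r) (Function('C')(r, h) = Mul(Rational(1, 6), Mul(r, Pow(2, 2))) = Mul(Rational(1, 6), Mul(r, 4)) = Mul(Rational(1, 6), Mul(4, r)) = Mul(Rational(2, 3), r))
u = Rational(-29827, 3) (u = Add(7, Mul(-91, Add(Mul(-1, -102), Mul(Rational(2, 3), 11)))) = Add(7, Mul(-91, Add(102, Rational(22, 3)))) = Add(7, Mul(-91, Rational(328, 3))) = Add(7, Rational(-29848, 3)) = Rational(-29827, 3) ≈ -9942.3)
Pow(Add(13888, Mul(u, Pow(39294, -1))), Rational(1, 2)) = Pow(Add(13888, Mul(Rational(-29827, 3), Pow(39294, -1))), Rational(1, 2)) = Pow(Add(13888, Mul(Rational(-29827, 3), Rational(1, 39294))), Rational(1, 2)) = Pow(Add(13888, Rational(-29827, 117882)), Rational(1, 2)) = Pow(Rational(1637115389, 117882), Rational(1, 2)) = Mul(Rational(1, 39294), Pow(21442937365122, Rational(1, 2)))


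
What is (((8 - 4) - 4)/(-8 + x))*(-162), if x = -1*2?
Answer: 0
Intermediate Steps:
x = -2
(((8 - 4) - 4)/(-8 + x))*(-162) = (((8 - 4) - 4)/(-8 - 2))*(-162) = ((4 - 4)/(-10))*(-162) = (0*(-⅒))*(-162) = 0*(-162) = 0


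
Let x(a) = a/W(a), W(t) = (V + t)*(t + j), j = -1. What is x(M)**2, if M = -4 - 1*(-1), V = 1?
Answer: 9/64 ≈ 0.14063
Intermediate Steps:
M = -3 (M = -4 + 1 = -3)
W(t) = (1 + t)*(-1 + t) (W(t) = (1 + t)*(t - 1) = (1 + t)*(-1 + t))
x(a) = a/(-1 + a**2)
x(M)**2 = (-3/(-1 + (-3)**2))**2 = (-3/(-1 + 9))**2 = (-3/8)**2 = 9/64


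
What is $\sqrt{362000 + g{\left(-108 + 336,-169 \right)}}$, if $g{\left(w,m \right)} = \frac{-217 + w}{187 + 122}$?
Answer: $\frac{\sqrt{34564125399}}{309} \approx 601.66$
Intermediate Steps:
$g{\left(w,m \right)} = - \frac{217}{309} + \frac{w}{309}$ ($g{\left(w,m \right)} = \frac{-217 + w}{309} = \left(-217 + w\right) \frac{1}{309} = - \frac{217}{309} + \frac{w}{309}$)
$\sqrt{362000 + g{\left(-108 + 336,-169 \right)}} = \sqrt{362000 - \left(\frac{217}{309} - \frac{-108 + 336}{309}\right)} = \sqrt{362000 + \left(- \frac{217}{309} + \frac{1}{309} \cdot 228\right)} = \sqrt{362000 + \left(- \frac{217}{309} + \frac{76}{103}\right)} = \sqrt{362000 + \frac{11}{309}} = \sqrt{\frac{111858011}{309}} = \frac{\sqrt{34564125399}}{309}$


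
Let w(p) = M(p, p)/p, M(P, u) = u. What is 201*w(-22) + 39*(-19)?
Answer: -540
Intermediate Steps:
w(p) = 1 (w(p) = p/p = 1)
201*w(-22) + 39*(-19) = 201*1 + 39*(-19) = 201 - 741 = -540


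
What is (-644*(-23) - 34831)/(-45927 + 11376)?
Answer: 6673/11517 ≈ 0.57940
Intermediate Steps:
(-644*(-23) - 34831)/(-45927 + 11376) = (14812 - 34831)/(-34551) = -20019*(-1/34551) = 6673/11517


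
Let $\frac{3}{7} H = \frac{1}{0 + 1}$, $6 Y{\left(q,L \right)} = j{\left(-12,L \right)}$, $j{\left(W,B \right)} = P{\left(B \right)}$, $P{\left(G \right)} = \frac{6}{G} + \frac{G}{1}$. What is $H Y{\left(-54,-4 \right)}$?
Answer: $- \frac{77}{36} \approx -2.1389$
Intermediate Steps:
$P{\left(G \right)} = G + \frac{6}{G}$ ($P{\left(G \right)} = \frac{6}{G} + G 1 = \frac{6}{G} + G = G + \frac{6}{G}$)
$j{\left(W,B \right)} = B + \frac{6}{B}$
$Y{\left(q,L \right)} = \frac{1}{L} + \frac{L}{6}$ ($Y{\left(q,L \right)} = \frac{L + \frac{6}{L}}{6} = \frac{1}{L} + \frac{L}{6}$)
$H = \frac{7}{3}$ ($H = \frac{7}{3 \left(0 + 1\right)} = \frac{7}{3 \cdot 1} = \frac{7}{3} \cdot 1 = \frac{7}{3} \approx 2.3333$)
$H Y{\left(-54,-4 \right)} = \frac{7 \left(\frac{1}{-4} + \frac{1}{6} \left(-4\right)\right)}{3} = \frac{7 \left(- \frac{1}{4} - \frac{2}{3}\right)}{3} = \frac{7}{3} \left(- \frac{11}{12}\right) = - \frac{77}{36}$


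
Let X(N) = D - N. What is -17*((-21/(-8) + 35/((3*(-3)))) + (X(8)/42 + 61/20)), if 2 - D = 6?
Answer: -64277/2520 ≈ -25.507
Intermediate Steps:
D = -4 (D = 2 - 1*6 = 2 - 6 = -4)
X(N) = -4 - N
-17*((-21/(-8) + 35/((3*(-3)))) + (X(8)/42 + 61/20)) = -17*((-21/(-8) + 35/((3*(-3)))) + ((-4 - 1*8)/42 + 61/20)) = -17*((-21*(-⅛) + 35/(-9)) + ((-4 - 8)*(1/42) + 61*(1/20))) = -17*((21/8 + 35*(-⅑)) + (-12*1/42 + 61/20)) = -17*((21/8 - 35/9) + (-2/7 + 61/20)) = -17*(-91/72 + 387/140) = -17*3781/2520 = -64277/2520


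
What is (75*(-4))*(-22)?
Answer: 6600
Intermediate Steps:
(75*(-4))*(-22) = -300*(-22) = 6600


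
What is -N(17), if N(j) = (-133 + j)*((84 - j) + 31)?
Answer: 11368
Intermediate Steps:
N(j) = (-133 + j)*(115 - j)
-N(17) = -(-15295 - 1*17² + 248*17) = -(-15295 - 1*289 + 4216) = -(-15295 - 289 + 4216) = -1*(-11368) = 11368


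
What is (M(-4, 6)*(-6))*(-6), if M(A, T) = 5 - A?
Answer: 324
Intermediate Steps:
(M(-4, 6)*(-6))*(-6) = ((5 - 1*(-4))*(-6))*(-6) = ((5 + 4)*(-6))*(-6) = (9*(-6))*(-6) = -54*(-6) = 324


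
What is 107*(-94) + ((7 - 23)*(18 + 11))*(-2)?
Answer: -9130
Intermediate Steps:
107*(-94) + ((7 - 23)*(18 + 11))*(-2) = -10058 - 16*29*(-2) = -10058 - 464*(-2) = -10058 + 928 = -9130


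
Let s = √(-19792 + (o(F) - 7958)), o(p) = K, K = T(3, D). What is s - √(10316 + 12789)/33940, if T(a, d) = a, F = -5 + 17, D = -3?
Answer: -√23105/33940 + 3*I*√3083 ≈ -0.0044786 + 166.57*I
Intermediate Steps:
F = 12
K = 3
o(p) = 3
s = 3*I*√3083 (s = √(-19792 + (3 - 7958)) = √(-19792 - 7955) = √(-27747) = 3*I*√3083 ≈ 166.57*I)
s - √(10316 + 12789)/33940 = 3*I*√3083 - √(10316 + 12789)/33940 = 3*I*√3083 - √23105/33940 = -√23105/33940 + 3*I*√3083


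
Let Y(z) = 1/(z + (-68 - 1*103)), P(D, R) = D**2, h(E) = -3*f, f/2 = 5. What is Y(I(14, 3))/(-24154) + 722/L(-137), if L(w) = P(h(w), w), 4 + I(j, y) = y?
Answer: 749885309/934759800 ≈ 0.80222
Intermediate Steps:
I(j, y) = -4 + y
f = 10 (f = 2*5 = 10)
h(E) = -30 (h(E) = -3*10 = -30)
L(w) = 900 (L(w) = (-30)**2 = 900)
Y(z) = 1/(-171 + z) (Y(z) = 1/(z + (-68 - 103)) = 1/(z - 171) = 1/(-171 + z))
Y(I(14, 3))/(-24154) + 722/L(-137) = 1/((-171 + (-4 + 3))*(-24154)) + 722/900 = -1/24154/(-171 - 1) + 722*(1/900) = -1/24154/(-172) + 361/450 = -1/172*(-1/24154) + 361/450 = 1/4154488 + 361/450 = 749885309/934759800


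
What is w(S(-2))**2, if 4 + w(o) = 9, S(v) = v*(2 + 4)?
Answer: 25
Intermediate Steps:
S(v) = 6*v (S(v) = v*6 = 6*v)
w(o) = 5 (w(o) = -4 + 9 = 5)
w(S(-2))**2 = 5**2 = 25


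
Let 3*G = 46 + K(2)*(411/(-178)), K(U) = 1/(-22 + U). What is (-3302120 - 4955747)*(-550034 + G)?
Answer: 48508353652381783/10680 ≈ 4.5420e+12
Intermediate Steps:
G = 164171/10680 (G = (46 + (411/(-178))/(-22 + 2))/3 = (46 + (411*(-1/178))/(-20))/3 = (46 - 1/20*(-411/178))/3 = (46 + 411/3560)/3 = (⅓)*(164171/3560) = 164171/10680 ≈ 15.372)
(-3302120 - 4955747)*(-550034 + G) = (-3302120 - 4955747)*(-550034 + 164171/10680) = -8257867*(-5874198949/10680) = 48508353652381783/10680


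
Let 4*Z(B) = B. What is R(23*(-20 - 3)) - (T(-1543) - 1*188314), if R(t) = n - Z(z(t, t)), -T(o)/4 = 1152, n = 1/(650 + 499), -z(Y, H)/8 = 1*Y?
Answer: 220451737/1149 ≈ 1.9186e+5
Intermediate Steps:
z(Y, H) = -8*Y
Z(B) = B/4
n = 1/1149 ≈ 0.00087032
T(o) = -4608 (T(o) = -4*1152 = -4608)
R(t) = 1/1149 + 2*t (R(t) = 1/1149 - (-8*t)/4 = 1/1149 - (-2)*t = 1/1149 + 2*t)
R(23*(-20 - 3)) - (T(-1543) - 1*188314) = (1/1149 + 2*(23*(-20 - 3))) - (-4608 - 1*188314) = (1/1149 + 2*(23*(-23))) - (-4608 - 188314) = (1/1149 + 2*(-529)) - 1*(-192922) = (1/1149 - 1058) + 192922 = -1215641/1149 + 192922 = 220451737/1149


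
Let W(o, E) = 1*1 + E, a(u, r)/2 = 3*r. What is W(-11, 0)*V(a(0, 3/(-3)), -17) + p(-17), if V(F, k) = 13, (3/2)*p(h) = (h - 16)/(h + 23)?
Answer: 28/3 ≈ 9.3333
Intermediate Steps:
p(h) = 2*(-16 + h)/(3*(23 + h)) (p(h) = 2*((h - 16)/(h + 23))/3 = 2*((-16 + h)/(23 + h))/3 = 2*(-16 + h)/(3*(23 + h)))
a(u, r) = 6*r (a(u, r) = 2*(3*r) = 6*r)
W(o, E) = 1 + E
W(-11, 0)*V(a(0, 3/(-3)), -17) + p(-17) = (1 + 0)*13 + 2*(-16 - 17)/(3*(23 - 17)) = 1*13 + (⅔)*(-33)/6 = 13 + (⅔)*(⅙)*(-33) = 13 - 11/3 = 28/3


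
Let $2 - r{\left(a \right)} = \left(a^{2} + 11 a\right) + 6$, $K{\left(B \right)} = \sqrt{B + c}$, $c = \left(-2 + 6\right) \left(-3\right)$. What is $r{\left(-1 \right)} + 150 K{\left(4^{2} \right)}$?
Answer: $306$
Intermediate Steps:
$c = -12$ ($c = 4 \left(-3\right) = -12$)
$K{\left(B \right)} = \sqrt{-12 + B}$ ($K{\left(B \right)} = \sqrt{B - 12} = \sqrt{-12 + B}$)
$r{\left(a \right)} = -4 - a^{2} - 11 a$ ($r{\left(a \right)} = 2 - \left(\left(a^{2} + 11 a\right) + 6\right) = 2 - \left(6 + a^{2} + 11 a\right) = -4 - a^{2} - 11 a$)
$r{\left(-1 \right)} + 150 K{\left(4^{2} \right)} = \left(-4 - \left(-1\right)^{2} - -11\right) + 150 \sqrt{-12 + 4^{2}} = \left(-4 - 1 + 11\right) + 150 \sqrt{-12 + 16} = \left(-4 - 1 + 11\right) + 150 \sqrt{4} = 6 + 150 \cdot 2 = 6 + 300 = 306$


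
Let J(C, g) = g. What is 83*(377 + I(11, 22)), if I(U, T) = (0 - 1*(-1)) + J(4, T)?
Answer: 33200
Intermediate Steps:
I(U, T) = 1 + T (I(U, T) = (0 - 1*(-1)) + T = (0 + 1) + T = 1 + T)
83*(377 + I(11, 22)) = 83*(377 + (1 + 22)) = 83*(377 + 23) = 83*400 = 33200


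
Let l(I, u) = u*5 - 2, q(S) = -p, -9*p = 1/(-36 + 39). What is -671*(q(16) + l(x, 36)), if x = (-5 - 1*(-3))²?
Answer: -3225497/27 ≈ -1.1946e+5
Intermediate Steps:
x = 4 (x = (-5 + 3)² = (-2)² = 4)
p = -1/27 (p = -1/(9*(-36 + 39)) = -⅑/3 = -⅑*⅓ = -1/27 ≈ -0.037037)
q(S) = 1/27 (q(S) = -1*(-1/27) = 1/27)
l(I, u) = -2 + 5*u (l(I, u) = 5*u - 2 = -2 + 5*u)
-671*(q(16) + l(x, 36)) = -671*(1/27 + (-2 + 5*36)) = -671*(1/27 + (-2 + 180)) = -671*(1/27 + 178) = -671*4807/27 = -3225497/27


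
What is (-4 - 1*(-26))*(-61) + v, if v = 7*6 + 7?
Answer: -1293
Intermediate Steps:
v = 49 (v = 42 + 7 = 49)
(-4 - 1*(-26))*(-61) + v = (-4 - 1*(-26))*(-61) + 49 = (-4 + 26)*(-61) + 49 = 22*(-61) + 49 = -1342 + 49 = -1293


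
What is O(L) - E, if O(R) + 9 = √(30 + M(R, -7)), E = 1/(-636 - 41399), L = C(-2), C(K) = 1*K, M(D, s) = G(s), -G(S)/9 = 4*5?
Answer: -378314/42035 + 5*I*√6 ≈ -9.0 + 12.247*I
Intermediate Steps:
G(S) = -180 (G(S) = -36*5 = -9*20 = -180)
M(D, s) = -180
C(K) = K
L = -2
E = -1/42035 (E = 1/(-42035) = -1/42035 ≈ -2.3790e-5)
O(R) = -9 + 5*I*√6 (O(R) = -9 + √(30 - 180) = -9 + √(-150) = -9 + 5*I*√6)
O(L) - E = (-9 + 5*I*√6) - 1*(-1/42035) = (-9 + 5*I*√6) + 1/42035 = -378314/42035 + 5*I*√6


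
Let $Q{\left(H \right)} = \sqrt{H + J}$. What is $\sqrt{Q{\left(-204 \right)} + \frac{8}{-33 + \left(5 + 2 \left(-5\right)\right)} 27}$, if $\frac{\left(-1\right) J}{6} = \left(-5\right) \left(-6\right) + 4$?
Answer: $\frac{\sqrt{-2052 + 722 i \sqrt{102}}}{19} \approx 2.7658 + 3.6516 i$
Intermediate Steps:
$J = -204$ ($J = - 6 \left(\left(-5\right) \left(-6\right) + 4\right) = - 6 \left(30 + 4\right) = \left(-6\right) 34 = -204$)
$Q{\left(H \right)} = \sqrt{-204 + H}$ ($Q{\left(H \right)} = \sqrt{H - 204} = \sqrt{-204 + H}$)
$\sqrt{Q{\left(-204 \right)} + \frac{8}{-33 + \left(5 + 2 \left(-5\right)\right)} 27} = \sqrt{\sqrt{-204 - 204} + \frac{8}{-33 + \left(5 + 2 \left(-5\right)\right)} 27} = \sqrt{\sqrt{-408} + \frac{8}{-33 + \left(5 - 10\right)} 27} = \sqrt{2 i \sqrt{102} + \frac{8}{-33 - 5} \cdot 27} = \sqrt{2 i \sqrt{102} + \frac{8}{-38} \cdot 27} = \sqrt{2 i \sqrt{102} + 8 \left(- \frac{1}{38}\right) 27} = \sqrt{2 i \sqrt{102} - \frac{108}{19}} = \sqrt{- \frac{108}{19} + 2 i \sqrt{102}}$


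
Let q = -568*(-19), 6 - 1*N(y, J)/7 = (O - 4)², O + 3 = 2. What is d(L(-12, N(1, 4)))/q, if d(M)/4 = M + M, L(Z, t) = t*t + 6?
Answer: 17695/1349 ≈ 13.117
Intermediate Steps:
O = -1 (O = -3 + 2 = -1)
N(y, J) = -133 (N(y, J) = 42 - 7*(-1 - 4)² = 42 - 7*(-5)² = 42 - 7*25 = 42 - 175 = -133)
L(Z, t) = 6 + t² (L(Z, t) = t² + 6 = 6 + t²)
d(M) = 8*M (d(M) = 4*(M + M) = 4*(2*M) = 8*M)
q = 10792
d(L(-12, N(1, 4)))/q = (8*(6 + (-133)²))/10792 = (8*(6 + 17689))*(1/10792) = (8*17695)*(1/10792) = 141560*(1/10792) = 17695/1349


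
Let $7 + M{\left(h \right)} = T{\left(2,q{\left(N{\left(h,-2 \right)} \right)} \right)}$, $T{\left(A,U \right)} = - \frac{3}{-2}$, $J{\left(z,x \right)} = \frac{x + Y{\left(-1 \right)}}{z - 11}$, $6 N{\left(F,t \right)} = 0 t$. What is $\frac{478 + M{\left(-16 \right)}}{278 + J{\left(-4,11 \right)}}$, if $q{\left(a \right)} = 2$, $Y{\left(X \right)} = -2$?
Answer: $\frac{4725}{2774} \approx 1.7033$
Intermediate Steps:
$N{\left(F,t \right)} = 0$ ($N{\left(F,t \right)} = \frac{0 t}{6} = \frac{1}{6} \cdot 0 = 0$)
$J{\left(z,x \right)} = \frac{-2 + x}{-11 + z}$ ($J{\left(z,x \right)} = \frac{x - 2}{z - 11} = \frac{-2 + x}{-11 + z}$)
$T{\left(A,U \right)} = \frac{3}{2}$ ($T{\left(A,U \right)} = \left(-3\right) \left(- \frac{1}{2}\right) = \frac{3}{2}$)
$M{\left(h \right)} = - \frac{11}{2}$ ($M{\left(h \right)} = -7 + \frac{3}{2} = - \frac{11}{2}$)
$\frac{478 + M{\left(-16 \right)}}{278 + J{\left(-4,11 \right)}} = \frac{478 - \frac{11}{2}}{278 + \frac{-2 + 11}{-11 - 4}} = \frac{945}{2 \left(278 + \frac{1}{-15} \cdot 9\right)} = \frac{945}{2 \left(278 - \frac{3}{5}\right)} = \frac{945}{2 \cdot \frac{1387}{5}} = \frac{945}{2} \cdot \frac{5}{1387} = \frac{4725}{2774}$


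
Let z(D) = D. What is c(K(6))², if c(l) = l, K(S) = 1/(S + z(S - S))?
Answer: 1/36 ≈ 0.027778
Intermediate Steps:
K(S) = 1/S (K(S) = 1/(S + (S - S)) = 1/(S + 0) = 1/S)
c(K(6))² = (1/6)² = (⅙)² = 1/36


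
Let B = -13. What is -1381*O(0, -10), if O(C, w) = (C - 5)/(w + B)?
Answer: -6905/23 ≈ -300.22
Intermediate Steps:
O(C, w) = (-5 + C)/(-13 + w) (O(C, w) = (C - 5)/(w - 13) = (-5 + C)/(-13 + w))
-1381*O(0, -10) = -1381*(-5 + 0)/(-13 - 10) = -1381*(-5)/(-23) = -(-1381)*(-5)/23 = -1381*5/23 = -6905/23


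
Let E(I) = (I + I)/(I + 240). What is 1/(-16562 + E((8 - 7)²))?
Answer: -241/3991440 ≈ -6.0379e-5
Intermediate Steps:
E(I) = 2*I/(240 + I) (E(I) = (2*I)/(240 + I) = 2*I/(240 + I))
1/(-16562 + E((8 - 7)²)) = 1/(-16562 + 2*(8 - 7)²/(240 + (8 - 7)²)) = 1/(-16562 + 2*1²/(240 + 1²)) = 1/(-16562 + 2*1/(240 + 1)) = 1/(-16562 + 2*1/241) = 1/(-16562 + 2*1*(1/241)) = 1/(-16562 + 2/241) = 1/(-3991440/241) = -241/3991440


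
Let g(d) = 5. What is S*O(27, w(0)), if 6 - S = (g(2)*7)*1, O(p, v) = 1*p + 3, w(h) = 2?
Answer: -870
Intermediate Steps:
O(p, v) = 3 + p (O(p, v) = p + 3 = 3 + p)
S = -29 (S = 6 - 5*7 = 6 - 35 = -29)
S*O(27, w(0)) = -29*(3 + 27) = -29*30 = -870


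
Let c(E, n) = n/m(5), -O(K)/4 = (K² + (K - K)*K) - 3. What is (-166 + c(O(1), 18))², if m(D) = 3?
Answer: 25600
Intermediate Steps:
O(K) = 12 - 4*K² (O(K) = -4*((K² + (K - K)*K) - 3) = -4*((K² + 0*K) - 3) = -4*((K² + 0) - 3) = -4*(K² - 3) = -4*(-3 + K²) = 12 - 4*K²)
c(E, n) = n/3
(-166 + c(O(1), 18))² = (-166 + (⅓)*18)² = (-166 + 6)² = (-160)² = 25600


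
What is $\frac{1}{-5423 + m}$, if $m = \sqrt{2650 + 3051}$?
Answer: $- \frac{5423}{29403228} - \frac{\sqrt{5701}}{29403228} \approx -0.000187$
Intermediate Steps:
$m = \sqrt{5701} \approx 75.505$
$\frac{1}{-5423 + m} = \frac{1}{-5423 + \sqrt{5701}}$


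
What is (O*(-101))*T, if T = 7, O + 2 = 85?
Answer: -58681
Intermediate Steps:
O = 83 (O = -2 + 85 = 83)
(O*(-101))*T = (83*(-101))*7 = -8383*7 = -58681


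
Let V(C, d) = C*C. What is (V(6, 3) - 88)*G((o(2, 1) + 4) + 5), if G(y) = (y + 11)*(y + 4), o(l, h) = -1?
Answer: -11856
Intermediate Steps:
G(y) = (4 + y)*(11 + y) (G(y) = (11 + y)*(4 + y) = (4 + y)*(11 + y))
V(C, d) = C²
(V(6, 3) - 88)*G((o(2, 1) + 4) + 5) = (6² - 88)*(44 + ((-1 + 4) + 5)² + 15*((-1 + 4) + 5)) = (36 - 88)*(44 + (3 + 5)² + 15*(3 + 5)) = -52*(44 + 8² + 15*8) = -52*(44 + 64 + 120) = -52*228 = -11856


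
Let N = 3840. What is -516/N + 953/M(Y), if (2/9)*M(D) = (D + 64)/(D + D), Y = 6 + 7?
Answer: 15828121/221760 ≈ 71.375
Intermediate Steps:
Y = 13
M(D) = 9*(64 + D)/(4*D) (M(D) = 9*((D + 64)/(D + D))/2 = 9*((64 + D)/((2*D)))/2 = 9*((64 + D)*(1/(2*D)))/2 = 9*((64 + D)/(2*D))/2 = 9*(64 + D)/(4*D))
-516/N + 953/M(Y) = -516/3840 + 953/(9/4 + 144/13) = -516*1/3840 + 953/(9/4 + 144*(1/13)) = -43/320 + 953/(9/4 + 144/13) = -43/320 + 953/(693/52) = -43/320 + 953*(52/693) = -43/320 + 49556/693 = 15828121/221760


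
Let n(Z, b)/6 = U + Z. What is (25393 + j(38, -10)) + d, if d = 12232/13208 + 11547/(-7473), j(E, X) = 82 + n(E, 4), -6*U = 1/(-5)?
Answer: 528527440956/20563205 ≈ 25703.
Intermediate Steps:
U = 1/30 (U = -⅙/(-5) = -⅙*(-⅕) = 1/30 ≈ 0.033333)
n(Z, b) = ⅕ + 6*Z (n(Z, b) = 6*(1/30 + Z) = ⅕ + 6*Z)
j(E, X) = 411/5 + 6*E (j(E, X) = 82 + (⅕ + 6*E) = 411/5 + 6*E)
d = -2545960/4112641 (d = 12232*(1/13208) + 11547*(-1/7473) = 1529/1651 - 3849/2491 = -2545960/4112641 ≈ -0.61906)
(25393 + j(38, -10)) + d = (25393 + (411/5 + 6*38)) - 2545960/4112641 = (25393 + (411/5 + 228)) - 2545960/4112641 = (25393 + 1551/5) - 2545960/4112641 = 128516/5 - 2545960/4112641 = 528527440956/20563205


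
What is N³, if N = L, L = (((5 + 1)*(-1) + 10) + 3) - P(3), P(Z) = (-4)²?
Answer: -729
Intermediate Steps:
P(Z) = 16
L = -9 (L = (((5 + 1)*(-1) + 10) + 3) - 1*16 = ((6*(-1) + 10) + 3) - 16 = ((-6 + 10) + 3) - 16 = (4 + 3) - 16 = 7 - 16 = -9)
N = -9
N³ = (-9)³ = -729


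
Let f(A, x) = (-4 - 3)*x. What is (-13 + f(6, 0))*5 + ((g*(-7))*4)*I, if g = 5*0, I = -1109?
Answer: -65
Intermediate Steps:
f(A, x) = -7*x
g = 0
(-13 + f(6, 0))*5 + ((g*(-7))*4)*I = (-13 - 7*0)*5 + ((0*(-7))*4)*(-1109) = (-13 + 0)*5 + (0*4)*(-1109) = -13*5 + 0*(-1109) = -65 + 0 = -65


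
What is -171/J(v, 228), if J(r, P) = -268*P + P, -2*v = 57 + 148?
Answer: 1/356 ≈ 0.0028090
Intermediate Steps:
v = -205/2 (v = -(57 + 148)/2 = -½*205 = -205/2 ≈ -102.50)
J(r, P) = -267*P
-171/J(v, 228) = -171/((-267*228)) = -171/(-60876) = -171*(-1/60876) = 1/356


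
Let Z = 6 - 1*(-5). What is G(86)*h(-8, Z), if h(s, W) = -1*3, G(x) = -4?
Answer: 12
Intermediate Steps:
Z = 11 (Z = 6 + 5 = 11)
h(s, W) = -3
G(86)*h(-8, Z) = -4*(-3) = 12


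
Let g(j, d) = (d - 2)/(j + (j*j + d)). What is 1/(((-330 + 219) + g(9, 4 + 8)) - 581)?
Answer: -51/35287 ≈ -0.0014453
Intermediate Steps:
g(j, d) = (-2 + d)/(d + j + j²) (g(j, d) = (-2 + d)/(j + (j² + d)) = (-2 + d)/(j + (d + j²)) = (-2 + d)/(d + j + j²))
1/(((-330 + 219) + g(9, 4 + 8)) - 581) = 1/(((-330 + 219) + (-2 + (4 + 8))/((4 + 8) + 9 + 9²)) - 581) = 1/((-111 + (-2 + 12)/(12 + 9 + 81)) - 581) = 1/((-111 + 10/102) - 581) = 1/((-111 + (1/102)*10) - 581) = 1/((-111 + 5/51) - 581) = 1/(-5656/51 - 581) = 1/(-35287/51) = -51/35287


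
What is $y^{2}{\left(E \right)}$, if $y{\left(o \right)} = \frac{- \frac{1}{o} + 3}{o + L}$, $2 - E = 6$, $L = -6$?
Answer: $\frac{169}{1600} \approx 0.10563$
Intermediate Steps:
$E = -4$ ($E = 2 - 6 = -4$)
$y{\left(o \right)} = \frac{3 - \frac{1}{o}}{-6 + o}$ ($y{\left(o \right)} = \frac{- \frac{1}{o} + 3}{o - 6} = \frac{3 - \frac{1}{o}}{-6 + o}$)
$y^{2}{\left(E \right)} = \left(\frac{-1 + 3 \left(-4\right)}{\left(-4\right) \left(-6 - 4\right)}\right)^{2} = \left(- \frac{-1 - 12}{4 \left(-10\right)}\right)^{2} = \left(\left(- \frac{1}{4}\right) \left(- \frac{1}{10}\right) \left(-13\right)\right)^{2} = \left(- \frac{13}{40}\right)^{2} = \frac{169}{1600}$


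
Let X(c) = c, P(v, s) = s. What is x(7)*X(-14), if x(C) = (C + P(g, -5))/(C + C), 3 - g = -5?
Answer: -2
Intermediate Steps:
g = 8 (g = 3 - 1*(-5) = 3 + 5 = 8)
x(C) = (-5 + C)/(2*C) (x(C) = (C - 5)/(C + C) = (-5 + C)/((2*C)) = (-5 + C)*(1/(2*C)) = (-5 + C)/(2*C))
x(7)*X(-14) = ((½)*(-5 + 7)/7)*(-14) = ((½)*(⅐)*2)*(-14) = (⅐)*(-14) = -2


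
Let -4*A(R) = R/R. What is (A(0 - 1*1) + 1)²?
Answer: 9/16 ≈ 0.56250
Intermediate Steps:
A(R) = -¼ (A(R) = -R/(4*R) = -¼*1 = -¼)
(A(0 - 1*1) + 1)² = (-¼ + 1)² = (¾)² = 9/16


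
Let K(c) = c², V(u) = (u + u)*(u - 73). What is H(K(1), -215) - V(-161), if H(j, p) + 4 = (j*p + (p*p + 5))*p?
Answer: -9968577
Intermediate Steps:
V(u) = 2*u*(-73 + u) (V(u) = (2*u)*(-73 + u) = 2*u*(-73 + u))
H(j, p) = -4 + p*(5 + p² + j*p) (H(j, p) = -4 + (j*p + (p*p + 5))*p = -4 + (j*p + (p² + 5))*p = -4 + (j*p + (5 + p²))*p = -4 + (5 + p² + j*p)*p = -4 + p*(5 + p² + j*p))
H(K(1), -215) - V(-161) = (-4 + (-215)³ + 5*(-215) + 1²*(-215)²) - 2*(-161)*(-73 - 161) = (-4 - 9938375 - 1075 + 1*46225) - 2*(-161)*(-234) = (-4 - 9938375 - 1075 + 46225) - 1*75348 = -9893229 - 75348 = -9968577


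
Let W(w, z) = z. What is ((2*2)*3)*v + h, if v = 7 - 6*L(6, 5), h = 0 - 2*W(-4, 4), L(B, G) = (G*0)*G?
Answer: 76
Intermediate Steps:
L(B, G) = 0 (L(B, G) = 0*G = 0)
h = -8 (h = 0 - 2*4 = 0 - 8 = -8)
v = 7 (v = 7 - 6*0 = 7 + 0 = 7)
((2*2)*3)*v + h = ((2*2)*3)*7 - 8 = (4*3)*7 - 8 = 12*7 - 8 = 84 - 8 = 76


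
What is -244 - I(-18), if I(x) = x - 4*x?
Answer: -298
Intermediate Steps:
I(x) = -3*x
-244 - I(-18) = -244 - (-3)*(-18) = -244 - 1*54 = -244 - 54 = -298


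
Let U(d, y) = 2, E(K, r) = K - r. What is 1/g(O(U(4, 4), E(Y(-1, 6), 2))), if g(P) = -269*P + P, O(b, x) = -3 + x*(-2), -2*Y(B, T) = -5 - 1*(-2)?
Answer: 1/536 ≈ 0.0018657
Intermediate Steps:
Y(B, T) = 3/2 (Y(B, T) = -(-5 - 1*(-2))/2 = -(-5 + 2)/2 = -1/2*(-3) = 3/2)
O(b, x) = -3 - 2*x
g(P) = -268*P
1/g(O(U(4, 4), E(Y(-1, 6), 2))) = 1/(-268*(-3 - 2*(3/2 - 1*2))) = 1/(-268*(-3 - 2*(3/2 - 2))) = 1/(-268*(-3 - 2*(-1/2))) = 1/(-268*(-3 + 1)) = 1/(-268*(-2)) = 1/536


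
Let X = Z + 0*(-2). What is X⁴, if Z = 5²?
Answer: 390625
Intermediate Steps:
Z = 25
X = 25 (X = 25 + 0*(-2) = 25 + 0 = 25)
X⁴ = 25⁴ = 390625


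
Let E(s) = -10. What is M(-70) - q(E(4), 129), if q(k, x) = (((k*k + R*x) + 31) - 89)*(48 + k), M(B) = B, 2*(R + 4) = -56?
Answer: 155198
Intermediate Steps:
R = -32 (R = -4 + (½)*(-56) = -4 - 28 = -32)
q(k, x) = (48 + k)*(-58 + k² - 32*x) (q(k, x) = (((k*k - 32*x) + 31) - 89)*(48 + k) = (((k² - 32*x) + 31) - 89)*(48 + k) = ((31 + k² - 32*x) - 89)*(48 + k) = (-58 + k² - 32*x)*(48 + k) = (48 + k)*(-58 + k² - 32*x))
M(-70) - q(E(4), 129) = -70 - (-2784 + (-10)³ - 1536*129 - 58*(-10) + 48*(-10)² - 32*(-10)*129) = -70 - (-2784 - 1000 - 198144 + 580 + 48*100 + 41280) = -70 - (-2784 - 1000 - 198144 + 580 + 4800 + 41280) = -70 - 1*(-155268) = -70 + 155268 = 155198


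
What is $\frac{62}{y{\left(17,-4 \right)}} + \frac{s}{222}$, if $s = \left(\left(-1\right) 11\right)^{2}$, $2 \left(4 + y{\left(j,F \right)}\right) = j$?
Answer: $\frac{9539}{666} \approx 14.323$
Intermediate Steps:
$y{\left(j,F \right)} = -4 + \frac{j}{2}$
$s = 121$ ($s = \left(-11\right)^{2} = 121$)
$\frac{62}{y{\left(17,-4 \right)}} + \frac{s}{222} = \frac{62}{-4 + \frac{1}{2} \cdot 17} + \frac{121}{222} = \frac{62}{-4 + \frac{17}{2}} + 121 \cdot \frac{1}{222} = \frac{62}{\frac{9}{2}} + \frac{121}{222} = 62 \cdot \frac{2}{9} + \frac{121}{222} = \frac{124}{9} + \frac{121}{222} = \frac{9539}{666}$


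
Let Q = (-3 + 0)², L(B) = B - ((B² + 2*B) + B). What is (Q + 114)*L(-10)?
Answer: -9840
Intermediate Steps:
L(B) = -B² - 2*B (L(B) = B - (B² + 3*B) = B + (-B² - 3*B) = -B² - 2*B)
Q = 9 (Q = (-3)² = 9)
(Q + 114)*L(-10) = (9 + 114)*(-1*(-10)*(2 - 10)) = 123*(-1*(-10)*(-8)) = 123*(-80) = -9840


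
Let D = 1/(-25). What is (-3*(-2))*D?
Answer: -6/25 ≈ -0.24000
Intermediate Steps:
D = -1/25 ≈ -0.040000
(-3*(-2))*D = -3*(-2)*(-1/25) = 6*(-1/25) = -6/25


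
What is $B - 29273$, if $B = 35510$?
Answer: $6237$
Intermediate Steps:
$B - 29273 = 35510 - 29273 = 6237$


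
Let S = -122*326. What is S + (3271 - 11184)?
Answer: -47685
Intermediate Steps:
S = -39772
S + (3271 - 11184) = -39772 + (3271 - 11184) = -39772 - 7913 = -47685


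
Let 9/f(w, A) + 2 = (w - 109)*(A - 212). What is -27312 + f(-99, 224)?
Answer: -68225385/2498 ≈ -27312.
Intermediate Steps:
f(w, A) = 9/(-2 + (-212 + A)*(-109 + w)) (f(w, A) = 9/(-2 + (w - 109)*(A - 212)) = 9/(-2 + (-109 + w)*(-212 + A)) = 9/(-2 + (-212 + A)*(-109 + w)))
-27312 + f(-99, 224) = -27312 + 9/(23106 - 212*(-99) - 109*224 + 224*(-99)) = -27312 + 9/(23106 + 20988 - 24416 - 22176) = -27312 + 9/(-2498) = -27312 + 9*(-1/2498) = -27312 - 9/2498 = -68225385/2498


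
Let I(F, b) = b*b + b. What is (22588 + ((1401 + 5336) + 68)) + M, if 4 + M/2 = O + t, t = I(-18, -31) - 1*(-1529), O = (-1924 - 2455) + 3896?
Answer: 33337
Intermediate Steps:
I(F, b) = b + b**2 (I(F, b) = b**2 + b = b + b**2)
O = -483 (O = -4379 + 3896 = -483)
t = 2459 (t = -31*(1 - 31) - 1*(-1529) = -31*(-30) + 1529 = 930 + 1529 = 2459)
M = 3944 (M = -8 + 2*(-483 + 2459) = -8 + 2*1976 = -8 + 3952 = 3944)
(22588 + ((1401 + 5336) + 68)) + M = (22588 + ((1401 + 5336) + 68)) + 3944 = (22588 + (6737 + 68)) + 3944 = (22588 + 6805) + 3944 = 29393 + 3944 = 33337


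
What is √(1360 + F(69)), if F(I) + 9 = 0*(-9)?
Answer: √1351 ≈ 36.756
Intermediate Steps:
F(I) = -9 (F(I) = -9 + 0*(-9) = -9 + 0 = -9)
√(1360 + F(69)) = √(1360 - 9) = √1351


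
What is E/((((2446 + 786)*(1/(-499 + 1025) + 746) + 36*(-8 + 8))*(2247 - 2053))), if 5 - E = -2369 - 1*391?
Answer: 727195/123018029088 ≈ 5.9113e-6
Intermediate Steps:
E = 2765 (E = 5 - (-2369 - 1*391) = 5 - (-2369 - 391) = 5 - 1*(-2760) = 5 + 2760 = 2765)
E/((((2446 + 786)*(1/(-499 + 1025) + 746) + 36*(-8 + 8))*(2247 - 2053))) = 2765/((((2446 + 786)*(1/(-499 + 1025) + 746) + 36*(-8 + 8))*(2247 - 2053))) = 2765/(((3232*(1/526 + 746) + 36*0)*194)) = 2765/(((3232*(1/526 + 746) + 0)*194)) = 2765/(((3232*(392397/526) + 0)*194)) = 2765/(((634113552/263 + 0)*194)) = 2765/(((634113552/263)*194)) = 2765/(123018029088/263) = 2765*(263/123018029088) = 727195/123018029088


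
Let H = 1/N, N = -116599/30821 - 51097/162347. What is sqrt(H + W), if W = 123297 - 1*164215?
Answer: I*sqrt(351085813129336672501070)/2929194070 ≈ 202.28*I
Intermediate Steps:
W = -40918 (W = 123297 - 164215 = -40918)
N = -2929194070/714813841 (N = -116599*1/30821 - 51097*1/162347 = -16657/4403 - 51097/162347 = -2929194070/714813841 ≈ -4.0978)
H = -714813841/2929194070 (H = 1/(-2929194070/714813841) = -714813841/2929194070 ≈ -0.24403)
sqrt(H + W) = sqrt(-714813841/2929194070 - 40918) = sqrt(-119857477770101/2929194070) = I*sqrt(351085813129336672501070)/2929194070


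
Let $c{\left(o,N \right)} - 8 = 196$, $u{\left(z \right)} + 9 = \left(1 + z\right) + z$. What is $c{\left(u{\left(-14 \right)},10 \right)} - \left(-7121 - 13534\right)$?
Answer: $20859$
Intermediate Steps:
$u{\left(z \right)} = -8 + 2 z$ ($u{\left(z \right)} = -9 + \left(\left(1 + z\right) + z\right) = -9 + \left(1 + 2 z\right) = -8 + 2 z$)
$c{\left(o,N \right)} = 204$ ($c{\left(o,N \right)} = 8 + 196 = 204$)
$c{\left(u{\left(-14 \right)},10 \right)} - \left(-7121 - 13534\right) = 204 - \left(-7121 - 13534\right) = 204 - -20655 = 204 + 20655 = 20859$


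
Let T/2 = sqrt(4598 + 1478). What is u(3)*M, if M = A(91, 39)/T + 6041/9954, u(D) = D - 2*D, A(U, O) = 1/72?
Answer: -863/474 - sqrt(31)/20832 ≈ -1.8209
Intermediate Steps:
A(U, O) = 1/72
T = 28*sqrt(31) (T = 2*sqrt(4598 + 1478) = 2*sqrt(6076) = 2*(14*sqrt(31)) = 28*sqrt(31) ≈ 155.90)
u(D) = -D
M = 863/1422 + sqrt(31)/62496 (M = 1/(72*((28*sqrt(31)))) + 6041/9954 = (sqrt(31)/868)/72 + 6041*(1/9954) = sqrt(31)/62496 + 863/1422 = 863/1422 + sqrt(31)/62496 ≈ 0.60698)
u(3)*M = (-1*3)*(863/1422 + sqrt(31)/62496) = -3*(863/1422 + sqrt(31)/62496) = -863/474 - sqrt(31)/20832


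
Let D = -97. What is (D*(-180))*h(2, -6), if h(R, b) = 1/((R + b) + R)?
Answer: -8730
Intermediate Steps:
h(R, b) = 1/(b + 2*R)
(D*(-180))*h(2, -6) = (-97*(-180))/(-6 + 2*2) = 17460/(-6 + 4) = 17460/(-2) = 17460*(-½) = -8730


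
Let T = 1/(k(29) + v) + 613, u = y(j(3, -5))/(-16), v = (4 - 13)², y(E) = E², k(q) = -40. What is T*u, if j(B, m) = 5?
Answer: -314175/328 ≈ -957.85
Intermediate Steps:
v = 81 (v = (-9)² = 81)
u = -25/16 (u = 5²/(-16) = 25*(-1/16) = -25/16 ≈ -1.5625)
T = 25134/41 (T = 1/(-40 + 81) + 613 = 1/41 + 613 = 25134/41 ≈ 613.02)
T*u = (25134/41)*(-25/16) = -314175/328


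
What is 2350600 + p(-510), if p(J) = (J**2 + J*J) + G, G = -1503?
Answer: 2869297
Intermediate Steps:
p(J) = -1503 + 2*J**2 (p(J) = (J**2 + J*J) - 1503 = (J**2 + J**2) - 1503 = 2*J**2 - 1503 = -1503 + 2*J**2)
2350600 + p(-510) = 2350600 + (-1503 + 2*(-510)**2) = 2350600 + (-1503 + 2*260100) = 2350600 + (-1503 + 520200) = 2350600 + 518697 = 2869297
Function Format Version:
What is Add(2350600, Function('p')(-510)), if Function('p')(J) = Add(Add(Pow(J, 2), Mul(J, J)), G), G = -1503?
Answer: 2869297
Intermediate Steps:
Function('p')(J) = Add(-1503, Mul(2, Pow(J, 2))) (Function('p')(J) = Add(Add(Pow(J, 2), Mul(J, J)), -1503) = Add(Add(Pow(J, 2), Pow(J, 2)), -1503) = Add(Mul(2, Pow(J, 2)), -1503) = Add(-1503, Mul(2, Pow(J, 2))))
Add(2350600, Function('p')(-510)) = Add(2350600, Add(-1503, Mul(2, Pow(-510, 2)))) = Add(2350600, Add(-1503, Mul(2, 260100))) = Add(2350600, Add(-1503, 520200)) = Add(2350600, 518697) = 2869297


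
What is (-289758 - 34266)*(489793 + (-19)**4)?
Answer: -200931818736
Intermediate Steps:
(-289758 - 34266)*(489793 + (-19)**4) = -324024*(489793 + 130321) = -324024*620114 = -200931818736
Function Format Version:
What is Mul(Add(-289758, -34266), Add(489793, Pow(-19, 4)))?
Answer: -200931818736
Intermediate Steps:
Mul(Add(-289758, -34266), Add(489793, Pow(-19, 4))) = Mul(-324024, Add(489793, 130321)) = Mul(-324024, 620114) = -200931818736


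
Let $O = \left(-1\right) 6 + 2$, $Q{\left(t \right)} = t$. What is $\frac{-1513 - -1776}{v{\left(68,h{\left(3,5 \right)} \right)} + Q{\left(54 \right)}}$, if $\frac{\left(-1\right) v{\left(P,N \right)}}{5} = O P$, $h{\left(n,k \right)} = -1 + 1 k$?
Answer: $\frac{263}{1414} \approx 0.186$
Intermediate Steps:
$h{\left(n,k \right)} = -1 + k$
$O = -4$ ($O = -6 + 2 = -4$)
$v{\left(P,N \right)} = 20 P$ ($v{\left(P,N \right)} = - 5 \left(- 4 P\right) = 20 P$)
$\frac{-1513 - -1776}{v{\left(68,h{\left(3,5 \right)} \right)} + Q{\left(54 \right)}} = \frac{-1513 - -1776}{20 \cdot 68 + 54} = \frac{-1513 + 1776}{1360 + 54} = \frac{263}{1414}$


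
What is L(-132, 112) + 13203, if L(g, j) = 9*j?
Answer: 14211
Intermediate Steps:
L(-132, 112) + 13203 = 9*112 + 13203 = 1008 + 13203 = 14211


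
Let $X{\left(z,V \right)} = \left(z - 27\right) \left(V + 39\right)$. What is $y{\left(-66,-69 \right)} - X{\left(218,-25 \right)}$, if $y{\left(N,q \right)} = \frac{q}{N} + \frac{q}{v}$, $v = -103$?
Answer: $- \frac{6055397}{2266} \approx -2672.3$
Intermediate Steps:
$y{\left(N,q \right)} = - \frac{q}{103} + \frac{q}{N}$ ($y{\left(N,q \right)} = \frac{q}{N} + \frac{q}{-103} = \frac{q}{N} + q \left(- \frac{1}{103}\right) = \frac{q}{N} - \frac{q}{103} = - \frac{q}{103} + \frac{q}{N}$)
$X{\left(z,V \right)} = \left(-27 + z\right) \left(39 + V\right)$
$y{\left(-66,-69 \right)} - X{\left(218,-25 \right)} = \left(\left(- \frac{1}{103}\right) \left(-69\right) - \frac{69}{-66}\right) - \left(-1053 - -675 + 39 \cdot 218 - 5450\right) = \left(\frac{69}{103} - - \frac{23}{22}\right) - \left(-1053 + 675 + 8502 - 5450\right) = \left(\frac{69}{103} + \frac{23}{22}\right) - 2674 = \frac{3887}{2266} - 2674 = - \frac{6055397}{2266}$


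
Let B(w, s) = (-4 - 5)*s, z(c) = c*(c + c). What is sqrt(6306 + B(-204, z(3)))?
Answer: 32*sqrt(6) ≈ 78.384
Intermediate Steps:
z(c) = 2*c**2 (z(c) = c*(2*c) = 2*c**2)
B(w, s) = -9*s
sqrt(6306 + B(-204, z(3))) = sqrt(6306 - 18*3**2) = sqrt(6306 - 18*9) = sqrt(6306 - 9*18) = sqrt(6306 - 162) = sqrt(6144) = 32*sqrt(6)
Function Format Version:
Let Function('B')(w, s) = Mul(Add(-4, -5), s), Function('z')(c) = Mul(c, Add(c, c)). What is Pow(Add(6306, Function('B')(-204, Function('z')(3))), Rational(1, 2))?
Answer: Mul(32, Pow(6, Rational(1, 2))) ≈ 78.384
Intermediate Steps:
Function('z')(c) = Mul(2, Pow(c, 2)) (Function('z')(c) = Mul(c, Mul(2, c)) = Mul(2, Pow(c, 2)))
Function('B')(w, s) = Mul(-9, s)
Pow(Add(6306, Function('B')(-204, Function('z')(3))), Rational(1, 2)) = Pow(Add(6306, Mul(-9, Mul(2, Pow(3, 2)))), Rational(1, 2)) = Pow(Add(6306, Mul(-9, Mul(2, 9))), Rational(1, 2)) = Pow(Add(6306, Mul(-9, 18)), Rational(1, 2)) = Pow(Add(6306, -162), Rational(1, 2)) = Pow(6144, Rational(1, 2)) = Mul(32, Pow(6, Rational(1, 2)))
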